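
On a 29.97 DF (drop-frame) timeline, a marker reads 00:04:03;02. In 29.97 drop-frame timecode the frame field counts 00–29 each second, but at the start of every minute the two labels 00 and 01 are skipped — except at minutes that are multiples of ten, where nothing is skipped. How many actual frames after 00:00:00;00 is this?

Complete 10-minute blocks: 0, each 17982 frames → 0.
Remaining 4 whole minutes in the current block: 1800 + 3 × 1798 = 7194 frames.
Within the current minute: 3 × 30 + 2 − 2 = 90 (labels ;00/;01 skipped at this minute). Total = 0 + 7194 + 90 = 7284.

7284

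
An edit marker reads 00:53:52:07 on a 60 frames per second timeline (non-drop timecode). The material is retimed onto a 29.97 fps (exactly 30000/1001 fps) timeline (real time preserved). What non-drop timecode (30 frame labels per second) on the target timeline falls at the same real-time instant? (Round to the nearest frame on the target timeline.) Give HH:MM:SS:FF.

Source frame index: (0×3600 + 53×60 + 52) × 60 + 7 = 193927.
Real time: 193927 / (60) = 193927/60 s.
Target frame: (193927/60) × (30000/1001) = 96963500/1001 ≈ 96866.633 → 96867.
At 30 labels/s: frame 96867 → 00:53:48:27.

00:53:48:27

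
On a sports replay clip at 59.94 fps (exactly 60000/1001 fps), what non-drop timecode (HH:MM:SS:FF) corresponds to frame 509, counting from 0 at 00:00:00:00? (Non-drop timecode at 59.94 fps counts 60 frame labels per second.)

00:00:08:29

509 ÷ 60 = 8 full seconds, remainder 29 frames.
8 s = 0 h 0 min 8 s.
Timecode: 00:00:08:29.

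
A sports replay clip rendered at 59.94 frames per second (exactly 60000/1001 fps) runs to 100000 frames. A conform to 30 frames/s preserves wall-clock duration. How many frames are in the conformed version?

Target frames = source frames × (target rate / source rate) = 100000 × (30)/(60000/1001) = 100000 × 1001/2000 = 50050.

50050 frames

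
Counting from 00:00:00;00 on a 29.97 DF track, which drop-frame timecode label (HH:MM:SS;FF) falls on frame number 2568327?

Each 10-minute DF block holds 10 × 60 × 30 − 9 × 2 = 17982 frames. 2568327 ÷ 17982 → 142 full blocks, remainder 14883.
Within the partial block the first minute is 1800 frames and each further minute 1798, so 8 further minute boundaries passed. Total skipped labels = 18 × 142 + 2 × 8 = 2572.
Non-drop label index = 2568327 + 2572 = 2570899; at 30 labels/s that is 23:48:16:19, i.e. DF 23:48:16;19.

23:48:16;19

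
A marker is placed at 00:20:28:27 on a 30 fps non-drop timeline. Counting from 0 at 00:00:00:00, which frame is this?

36867

Total seconds to the label: (0 × 3600 + 20 × 60 + 28) = 1228.
Frame index = 1228 × 30 + 27 = 36867.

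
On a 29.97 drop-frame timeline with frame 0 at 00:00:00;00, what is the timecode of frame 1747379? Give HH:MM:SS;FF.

16:11:44;07

Ten DF minutes hold 17982 frames, so frame 1747379 lies in block 97 (frames 1744254–1762235) with 3125 frames into that block.
The block's first minute is 1800 frames and the rest 1798 each; 3125 frames reaches minute 1, so 97 × 18 + 1 × 2 = 1748 labels have been skipped so far.
Adding those back, label number 1747379 + 1748 = 1749127 at 30 labels/s is 58304 s + 7 f = 16 h 11 min 44 s frame 7, i.e. 16:11:44;07.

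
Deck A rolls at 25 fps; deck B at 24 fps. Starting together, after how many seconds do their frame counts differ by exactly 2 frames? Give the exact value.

2 seconds

The gap grows by |24 − 25| = 1 frame per second.
Time for a 2-frame gap: 2 ÷ (1) = 2 s.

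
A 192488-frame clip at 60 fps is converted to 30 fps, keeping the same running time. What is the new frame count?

96244 frames

Target frames = source frames × (target rate / source rate) = 192488 × (30)/(60) = 192488 × 1/2 = 96244.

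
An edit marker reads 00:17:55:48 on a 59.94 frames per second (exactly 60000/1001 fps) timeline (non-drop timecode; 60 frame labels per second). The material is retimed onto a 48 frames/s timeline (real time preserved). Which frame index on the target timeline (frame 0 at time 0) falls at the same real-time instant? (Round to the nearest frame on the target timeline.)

frame 51690

Source frame index: (0×3600 + 17×60 + 55) × 60 + 48 = 64548.
Real time: 64548 / (60000/1001) = 5384379/5000 s.
Target frame: (5384379/5000) × (48) = 32306274/625 ≈ 51690.038 → 51690.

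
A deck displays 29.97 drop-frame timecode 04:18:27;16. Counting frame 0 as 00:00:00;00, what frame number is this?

464760

As if non-drop at 30 labels/s: (4 × 3600 + 18 × 60 + 27) × 30 + 16 = 465226.
Minute boundaries passed: 258; those not divisible by 10: 258 − 25 = 233; dropped labels = 2 × 233 = 466.
Actual frame index = 465226 − 466 = 464760.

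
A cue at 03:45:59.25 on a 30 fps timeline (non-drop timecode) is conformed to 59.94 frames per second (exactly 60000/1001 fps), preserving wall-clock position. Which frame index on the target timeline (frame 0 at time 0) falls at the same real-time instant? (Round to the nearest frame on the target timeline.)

Source frame index: (3×3600 + 45×60 + 59) × 30 + 25 = 406795.
Real time: 406795 / (30) = 81359/6 s.
Target frame: (81359/6) × (60000/1001) = 813590000/1001 ≈ 812777.223 → 812777.

frame 812777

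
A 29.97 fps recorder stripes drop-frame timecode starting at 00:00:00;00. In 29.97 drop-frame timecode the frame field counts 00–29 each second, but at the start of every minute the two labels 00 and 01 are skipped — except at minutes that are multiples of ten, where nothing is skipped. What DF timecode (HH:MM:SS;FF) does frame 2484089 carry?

23:01:25;25

Each 10-minute DF block holds 10 × 60 × 30 − 9 × 2 = 17982 frames. 2484089 ÷ 17982 → 138 full blocks, remainder 2573.
Within the partial block the first minute is 1800 frames and each further minute 1798, so 1 further minute boundary passed. Total skipped labels = 18 × 138 + 2 × 1 = 2486.
Non-drop label index = 2484089 + 2486 = 2486575; at 30 labels/s that is 23:01:25:25, i.e. DF 23:01:25;25.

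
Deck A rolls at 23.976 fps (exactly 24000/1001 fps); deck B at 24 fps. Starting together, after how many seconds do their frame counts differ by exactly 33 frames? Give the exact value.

1376.375 seconds

The gap grows by |24 − 24000/1001| = 24/1001 frames per second.
Time for a 33-frame gap: 33 ÷ (24/1001) = 1376.375 s.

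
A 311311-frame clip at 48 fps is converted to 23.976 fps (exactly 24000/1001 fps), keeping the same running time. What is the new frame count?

155500 frames

Target frames = source frames × (target rate / source rate) = 311311 × (24000/1001)/(48) = 311311 × 500/1001 = 155500.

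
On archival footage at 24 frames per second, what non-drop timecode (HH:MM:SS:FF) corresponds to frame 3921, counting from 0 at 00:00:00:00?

00:02:43:09

3921 ÷ 24 = 163 full seconds, remainder 9 frames.
163 s = 0 h 2 min 43 s.
Timecode: 00:02:43:09.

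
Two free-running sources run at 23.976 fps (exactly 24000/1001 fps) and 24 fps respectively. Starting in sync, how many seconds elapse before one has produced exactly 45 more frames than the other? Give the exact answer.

1876.875 seconds

The gap grows by |24 − 24000/1001| = 24/1001 frames per second.
Time for a 45-frame gap: 45 ÷ (24/1001) = 1876.875 s.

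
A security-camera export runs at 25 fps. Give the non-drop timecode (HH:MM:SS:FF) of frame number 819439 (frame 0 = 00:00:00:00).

09:06:17:14

819439 ÷ 25 = 32777 full seconds, remainder 14 frames.
32777 s = 9 h 6 min 17 s.
Timecode: 09:06:17:14.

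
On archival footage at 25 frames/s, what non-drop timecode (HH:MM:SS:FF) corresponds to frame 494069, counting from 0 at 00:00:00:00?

05:29:22:19

494069 ÷ 25 = 19762 full seconds, remainder 19 frames.
19762 s = 5 h 29 min 22 s.
Timecode: 05:29:22:19.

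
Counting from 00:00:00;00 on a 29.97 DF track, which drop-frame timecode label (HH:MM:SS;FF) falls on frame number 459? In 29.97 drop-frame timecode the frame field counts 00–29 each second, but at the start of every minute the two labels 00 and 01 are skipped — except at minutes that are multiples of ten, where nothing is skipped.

00:00:15;09

Ten DF minutes hold 17982 frames, so frame 459 lies in block 0 (frames 0–17981) with 459 frames into that block.
The block's first minute is 1800 frames and the rest 1798 each; 459 frames reaches minute 0, so 0 × 18 + 0 × 2 = 0 labels have been skipped so far.
Adding those back, label number 459 + 0 = 459 at 30 labels/s is 15 s + 9 f = 0 h 0 min 15 s frame 9, i.e. 00:00:15;09.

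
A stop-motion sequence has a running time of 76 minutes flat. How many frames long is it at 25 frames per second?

76 min = 4560 s.
Frames = 4560 × 25 = 114000.

114000 frames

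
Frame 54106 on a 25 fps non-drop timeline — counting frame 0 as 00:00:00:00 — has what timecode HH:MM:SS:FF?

54106 ÷ 25 = 2164 full seconds, remainder 6 frames.
2164 s = 0 h 36 min 4 s.
Timecode: 00:36:04:06.

00:36:04:06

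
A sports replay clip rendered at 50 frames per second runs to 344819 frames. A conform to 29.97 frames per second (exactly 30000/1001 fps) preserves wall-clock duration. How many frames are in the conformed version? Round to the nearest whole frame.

206685 frames

Frames at target rate = 344819 × (30000/1001) / (50) = 206891400/1001 ≈ 206684.715.
Nearest whole frame: 206685.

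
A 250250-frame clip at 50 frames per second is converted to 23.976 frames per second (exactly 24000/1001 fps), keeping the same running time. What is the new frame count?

120000 frames

Target frames = source frames × (target rate / source rate) = 250250 × (24000/1001)/(50) = 250250 × 480/1001 = 120000.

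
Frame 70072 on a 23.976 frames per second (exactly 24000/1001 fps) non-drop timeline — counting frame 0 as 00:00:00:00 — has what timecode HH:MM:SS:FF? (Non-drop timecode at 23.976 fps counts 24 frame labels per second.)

00:48:39:16

70072 ÷ 24 = 2919 full seconds, remainder 16 frames.
2919 s = 0 h 48 min 39 s.
Timecode: 00:48:39:16.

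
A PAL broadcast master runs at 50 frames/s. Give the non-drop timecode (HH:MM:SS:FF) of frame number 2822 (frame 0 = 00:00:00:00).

2822 ÷ 50 = 56 full seconds, remainder 22 frames.
56 s = 0 h 0 min 56 s.
Timecode: 00:00:56:22.

00:00:56:22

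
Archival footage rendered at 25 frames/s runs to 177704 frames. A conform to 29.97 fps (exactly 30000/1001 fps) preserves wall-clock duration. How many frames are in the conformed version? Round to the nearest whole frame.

Frames at target rate = 177704 × (30000/1001) / (25) = 213244800/1001 ≈ 213031.768.
Nearest whole frame: 213032.

213032 frames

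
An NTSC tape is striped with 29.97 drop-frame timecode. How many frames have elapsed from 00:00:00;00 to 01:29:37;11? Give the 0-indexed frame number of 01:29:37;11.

161159

As if non-drop at 30 labels/s: (1 × 3600 + 29 × 60 + 37) × 30 + 11 = 161321.
Minute boundaries passed: 89; those not divisible by 10: 89 − 8 = 81; dropped labels = 2 × 81 = 162.
Actual frame index = 161321 − 162 = 161159.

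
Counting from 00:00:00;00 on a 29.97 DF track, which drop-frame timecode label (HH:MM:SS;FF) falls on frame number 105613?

Each 10-minute DF block holds 10 × 60 × 30 − 9 × 2 = 17982 frames. 105613 ÷ 17982 → 5 full blocks, remainder 15703.
Within the partial block the first minute is 1800 frames and each further minute 1798, so 8 further minute boundaries passed. Total skipped labels = 18 × 5 + 2 × 8 = 106.
Non-drop label index = 105613 + 106 = 105719; at 30 labels/s that is 00:58:43:29, i.e. DF 00:58:43;29.

00:58:43;29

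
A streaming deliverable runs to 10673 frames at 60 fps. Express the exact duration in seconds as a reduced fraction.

10673/60 seconds

Running time = 10673 ÷ (60) = 10673 × 1/60 = 10673/60 s.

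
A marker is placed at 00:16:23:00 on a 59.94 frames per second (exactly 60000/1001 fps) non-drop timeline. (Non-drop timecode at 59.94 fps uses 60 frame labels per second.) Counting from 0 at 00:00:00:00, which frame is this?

frame 58980

Total seconds to the label: (0 × 3600 + 16 × 60 + 23) = 983.
Frame index = 983 × 60 + 0 = 58980.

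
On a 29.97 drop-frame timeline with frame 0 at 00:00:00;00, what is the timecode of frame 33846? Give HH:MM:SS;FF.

00:18:49;10

Each 10-minute DF block holds 10 × 60 × 30 − 9 × 2 = 17982 frames. 33846 ÷ 17982 → 1 full block, remainder 15864.
Within the partial block the first minute is 1800 frames and each further minute 1798, so 8 further minute boundaries passed. Total skipped labels = 18 × 1 + 2 × 8 = 34.
Non-drop label index = 33846 + 34 = 33880; at 30 labels/s that is 00:18:49:10, i.e. DF 00:18:49;10.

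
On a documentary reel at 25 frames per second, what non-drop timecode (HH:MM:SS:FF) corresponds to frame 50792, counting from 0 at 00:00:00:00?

00:33:51:17

50792 ÷ 25 = 2031 full seconds, remainder 17 frames.
2031 s = 0 h 33 min 51 s.
Timecode: 00:33:51:17.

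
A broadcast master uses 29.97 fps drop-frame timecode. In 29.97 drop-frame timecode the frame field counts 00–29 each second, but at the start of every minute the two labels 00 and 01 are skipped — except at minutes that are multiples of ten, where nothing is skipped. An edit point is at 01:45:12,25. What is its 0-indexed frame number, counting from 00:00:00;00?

As if non-drop at 30 labels/s: (1 × 3600 + 45 × 60 + 12) × 30 + 25 = 189385.
Minute boundaries passed: 105; those not divisible by 10: 105 − 10 = 95; dropped labels = 2 × 95 = 190.
Actual frame index = 189385 − 190 = 189195.

189195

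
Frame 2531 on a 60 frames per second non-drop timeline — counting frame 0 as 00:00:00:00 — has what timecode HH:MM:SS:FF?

2531 ÷ 60 = 42 full seconds, remainder 11 frames.
42 s = 0 h 0 min 42 s.
Timecode: 00:00:42:11.

00:00:42:11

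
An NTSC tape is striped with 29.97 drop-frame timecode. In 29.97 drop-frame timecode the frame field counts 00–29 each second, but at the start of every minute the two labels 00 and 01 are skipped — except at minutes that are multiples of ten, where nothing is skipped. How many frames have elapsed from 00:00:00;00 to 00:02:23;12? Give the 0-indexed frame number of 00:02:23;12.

As if non-drop at 30 labels/s: (0 × 3600 + 2 × 60 + 23) × 30 + 12 = 4302.
Minute boundaries passed: 2; those not divisible by 10: 2 − 0 = 2; dropped labels = 2 × 2 = 4.
Actual frame index = 4302 − 4 = 4298.

4298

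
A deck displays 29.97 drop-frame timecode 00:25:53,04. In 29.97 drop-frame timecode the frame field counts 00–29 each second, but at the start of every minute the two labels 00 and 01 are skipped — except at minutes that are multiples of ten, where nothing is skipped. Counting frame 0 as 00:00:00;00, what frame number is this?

46548

Complete 10-minute blocks: 2, each 17982 frames → 35964.
Remaining 5 whole minutes in the current block: 1800 + 4 × 1798 = 8992 frames.
Within the current minute: 53 × 30 + 4 − 2 = 1592 (labels ;00/;01 skipped at this minute). Total = 35964 + 8992 + 1592 = 46548.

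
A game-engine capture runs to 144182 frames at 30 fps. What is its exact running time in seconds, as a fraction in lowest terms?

Running time = 144182 ÷ (30) = 144182 × 1/30 = 72091/15 s.

72091/15 seconds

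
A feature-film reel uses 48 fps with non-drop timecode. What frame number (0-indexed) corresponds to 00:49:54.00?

143712

Total seconds to the label: (0 × 3600 + 49 × 60 + 54) = 2994.
Frame index = 2994 × 48 + 0 = 143712.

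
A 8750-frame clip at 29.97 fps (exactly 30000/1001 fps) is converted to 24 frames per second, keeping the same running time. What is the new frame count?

Target frames = source frames × (target rate / source rate) = 8750 × (24)/(30000/1001) = 8750 × 1001/1250 = 7007.

7007 frames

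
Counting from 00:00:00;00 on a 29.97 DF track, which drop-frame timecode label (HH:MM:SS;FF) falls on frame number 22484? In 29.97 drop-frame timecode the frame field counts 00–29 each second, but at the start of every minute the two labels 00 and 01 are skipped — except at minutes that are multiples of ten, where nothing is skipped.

Each 10-minute DF block holds 10 × 60 × 30 − 9 × 2 = 17982 frames. 22484 ÷ 17982 → 1 full block, remainder 4502.
Within the partial block the first minute is 1800 frames and each further minute 1798, so 2 further minute boundaries passed. Total skipped labels = 18 × 1 + 2 × 2 = 22.
Non-drop label index = 22484 + 22 = 22506; at 30 labels/s that is 00:12:30:06, i.e. DF 00:12:30;06.

00:12:30;06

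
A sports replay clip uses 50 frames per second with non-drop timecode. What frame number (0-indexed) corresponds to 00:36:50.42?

Total seconds to the label: (0 × 3600 + 36 × 60 + 50) = 2210.
Frame index = 2210 × 50 + 42 = 110542.

frame 110542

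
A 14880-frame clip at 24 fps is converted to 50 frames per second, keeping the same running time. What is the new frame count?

Target frames = source frames × (target rate / source rate) = 14880 × (50)/(24) = 14880 × 25/12 = 31000.

31000 frames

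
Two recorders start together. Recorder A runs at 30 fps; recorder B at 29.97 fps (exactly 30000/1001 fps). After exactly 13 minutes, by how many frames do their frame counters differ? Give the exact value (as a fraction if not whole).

1800/77 frames

13 min = 780 s.
A emits 30 × 780 = 23400 frames; B emits 30000/1001 × 780 = 1800000/77.
Difference = 1800/77 frames (≈ 23.3766); B is behind A.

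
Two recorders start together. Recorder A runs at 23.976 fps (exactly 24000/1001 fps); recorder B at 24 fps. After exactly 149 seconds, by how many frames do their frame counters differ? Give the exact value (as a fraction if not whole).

3576/1001 frames

A emits 24000/1001 × 149 = 3576000/1001 frames; B emits 24 × 149 = 3576.
Difference = 3576/1001 frames (≈ 3.5724); B is ahead of A.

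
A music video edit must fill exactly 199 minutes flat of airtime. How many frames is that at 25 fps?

298500 frames

199 min = 11940 s.
Frames = 11940 × 25 = 298500.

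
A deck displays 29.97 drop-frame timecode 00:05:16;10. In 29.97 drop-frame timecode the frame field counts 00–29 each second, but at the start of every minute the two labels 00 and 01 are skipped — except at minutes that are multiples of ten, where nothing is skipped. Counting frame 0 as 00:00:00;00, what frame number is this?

As if non-drop at 30 labels/s: (0 × 3600 + 5 × 60 + 16) × 30 + 10 = 9490.
Minute boundaries passed: 5; those not divisible by 10: 5 − 0 = 5; dropped labels = 2 × 5 = 10.
Actual frame index = 9490 − 10 = 9480.

9480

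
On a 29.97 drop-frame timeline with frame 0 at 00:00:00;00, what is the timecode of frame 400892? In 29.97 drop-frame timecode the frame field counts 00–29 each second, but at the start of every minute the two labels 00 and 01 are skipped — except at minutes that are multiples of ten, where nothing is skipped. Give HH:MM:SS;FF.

03:42:56;12

Each 10-minute DF block holds 10 × 60 × 30 − 9 × 2 = 17982 frames. 400892 ÷ 17982 → 22 full blocks, remainder 5288.
Within the partial block the first minute is 1800 frames and each further minute 1798, so 2 further minute boundaries passed. Total skipped labels = 18 × 22 + 2 × 2 = 400.
Non-drop label index = 400892 + 400 = 401292; at 30 labels/s that is 03:42:56:12, i.e. DF 03:42:56;12.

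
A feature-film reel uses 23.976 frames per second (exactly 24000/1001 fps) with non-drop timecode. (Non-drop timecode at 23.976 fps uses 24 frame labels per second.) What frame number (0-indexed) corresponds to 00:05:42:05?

Total seconds to the label: (0 × 3600 + 5 × 60 + 42) = 342.
Frame index = 342 × 24 + 5 = 8213.

frame 8213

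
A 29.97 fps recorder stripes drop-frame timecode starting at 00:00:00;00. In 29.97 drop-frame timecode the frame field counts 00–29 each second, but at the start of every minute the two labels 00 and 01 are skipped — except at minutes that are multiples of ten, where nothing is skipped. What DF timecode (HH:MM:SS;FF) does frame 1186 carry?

Ten DF minutes hold 17982 frames, so frame 1186 lies in block 0 (frames 0–17981) with 1186 frames into that block.
The block's first minute is 1800 frames and the rest 1798 each; 1186 frames reaches minute 0, so 0 × 18 + 0 × 2 = 0 labels have been skipped so far.
Adding those back, label number 1186 + 0 = 1186 at 30 labels/s is 39 s + 16 f = 0 h 0 min 39 s frame 16, i.e. 00:00:39;16.

00:00:39;16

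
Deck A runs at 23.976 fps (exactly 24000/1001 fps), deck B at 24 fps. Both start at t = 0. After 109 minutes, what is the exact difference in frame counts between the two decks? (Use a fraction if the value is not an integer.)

156960/1001 frames

109 min = 6540 s.
A emits 24000/1001 × 6540 = 156960000/1001 frames; B emits 24 × 6540 = 156960.
Difference = 156960/1001 frames (≈ 156.8032); B is ahead of A.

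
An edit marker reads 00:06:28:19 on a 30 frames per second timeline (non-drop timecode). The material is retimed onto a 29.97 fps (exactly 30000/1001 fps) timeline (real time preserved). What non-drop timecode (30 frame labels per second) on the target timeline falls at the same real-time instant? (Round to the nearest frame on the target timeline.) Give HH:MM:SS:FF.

Source frame index: (0×3600 + 6×60 + 28) × 30 + 19 = 11659.
Real time: 11659 / (30) = 11659/30 s.
Target frame: (11659/30) × (30000/1001) = 11659000/1001 ≈ 11647.353 → 11647.
At 30 labels/s: frame 11647 → 00:06:28:07.

00:06:28:07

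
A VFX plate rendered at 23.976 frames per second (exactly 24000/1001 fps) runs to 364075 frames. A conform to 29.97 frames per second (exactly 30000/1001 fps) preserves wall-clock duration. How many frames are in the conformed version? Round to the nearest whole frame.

455094 frames

Frames at target rate = 364075 × (30000/1001) / (24000/1001) = 1820375/4 ≈ 455093.750.
Nearest whole frame: 455094.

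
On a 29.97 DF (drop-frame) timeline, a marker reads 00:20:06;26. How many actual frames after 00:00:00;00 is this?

36170

As if non-drop at 30 labels/s: (0 × 3600 + 20 × 60 + 6) × 30 + 26 = 36206.
Minute boundaries passed: 20; those not divisible by 10: 20 − 2 = 18; dropped labels = 2 × 18 = 36.
Actual frame index = 36206 − 36 = 36170.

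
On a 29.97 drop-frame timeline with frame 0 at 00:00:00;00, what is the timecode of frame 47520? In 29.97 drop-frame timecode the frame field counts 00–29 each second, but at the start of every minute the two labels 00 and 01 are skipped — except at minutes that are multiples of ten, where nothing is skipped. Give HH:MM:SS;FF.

00:26:25;18

Ten DF minutes hold 17982 frames, so frame 47520 lies in block 2 (frames 35964–53945) with 11556 frames into that block.
The block's first minute is 1800 frames and the rest 1798 each; 11556 frames reaches minute 6, so 2 × 18 + 6 × 2 = 48 labels have been skipped so far.
Adding those back, label number 47520 + 48 = 47568 at 30 labels/s is 1585 s + 18 f = 0 h 26 min 25 s frame 18, i.e. 00:26:25;18.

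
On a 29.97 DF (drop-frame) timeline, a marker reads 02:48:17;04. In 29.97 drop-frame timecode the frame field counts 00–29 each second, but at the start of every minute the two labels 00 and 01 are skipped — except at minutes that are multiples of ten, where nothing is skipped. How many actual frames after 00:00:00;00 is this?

302610

Complete 10-minute blocks: 16, each 17982 frames → 287712.
Remaining 8 whole minutes in the current block: 1800 + 7 × 1798 = 14386 frames.
Within the current minute: 17 × 30 + 4 − 2 = 512 (labels ;00/;01 skipped at this minute). Total = 287712 + 14386 + 512 = 302610.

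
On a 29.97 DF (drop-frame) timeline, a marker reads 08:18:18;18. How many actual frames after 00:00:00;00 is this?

896060

As if non-drop at 30 labels/s: (8 × 3600 + 18 × 60 + 18) × 30 + 18 = 896958.
Minute boundaries passed: 498; those not divisible by 10: 498 − 49 = 449; dropped labels = 2 × 449 = 898.
Actual frame index = 896958 − 898 = 896060.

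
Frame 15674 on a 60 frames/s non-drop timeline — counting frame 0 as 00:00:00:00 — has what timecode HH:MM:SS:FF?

15674 ÷ 60 = 261 full seconds, remainder 14 frames.
261 s = 0 h 4 min 21 s.
Timecode: 00:04:21:14.

00:04:21:14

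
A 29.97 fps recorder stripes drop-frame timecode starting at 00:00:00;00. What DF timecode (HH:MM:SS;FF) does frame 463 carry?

Each 10-minute DF block holds 10 × 60 × 30 − 9 × 2 = 17982 frames. 463 ÷ 17982 → 0 full blocks, remainder 463.
Within the partial block the first minute is 1800 frames and each further minute 1798, so 0 further minute boundaries passed. Total skipped labels = 18 × 0 + 2 × 0 = 0.
Non-drop label index = 463 + 0 = 463; at 30 labels/s that is 00:00:15:13, i.e. DF 00:00:15;13.

00:00:15;13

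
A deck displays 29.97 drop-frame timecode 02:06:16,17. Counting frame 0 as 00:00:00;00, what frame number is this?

227069

As if non-drop at 30 labels/s: (2 × 3600 + 6 × 60 + 16) × 30 + 17 = 227297.
Minute boundaries passed: 126; those not divisible by 10: 126 − 12 = 114; dropped labels = 2 × 114 = 228.
Actual frame index = 227297 − 228 = 227069.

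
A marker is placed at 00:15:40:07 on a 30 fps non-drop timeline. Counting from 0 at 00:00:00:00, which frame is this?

frame 28207

Total seconds to the label: (0 × 3600 + 15 × 60 + 40) = 940.
Frame index = 940 × 30 + 7 = 28207.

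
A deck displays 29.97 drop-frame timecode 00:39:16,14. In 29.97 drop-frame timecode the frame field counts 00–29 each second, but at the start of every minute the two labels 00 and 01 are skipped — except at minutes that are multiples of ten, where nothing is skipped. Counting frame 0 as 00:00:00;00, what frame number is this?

Complete 10-minute blocks: 3, each 17982 frames → 53946.
Remaining 9 whole minutes in the current block: 1800 + 8 × 1798 = 16184 frames.
Within the current minute: 16 × 30 + 14 − 2 = 492 (labels ;00/;01 skipped at this minute). Total = 53946 + 16184 + 492 = 70622.

70622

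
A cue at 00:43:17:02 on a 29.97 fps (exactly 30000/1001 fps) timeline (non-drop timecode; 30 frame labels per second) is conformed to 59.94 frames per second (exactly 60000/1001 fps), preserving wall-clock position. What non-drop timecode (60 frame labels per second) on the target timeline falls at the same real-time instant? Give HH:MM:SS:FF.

Source frame index: (0×3600 + 43×60 + 17) × 30 + 2 = 77912.
Real time: 77912 / (30000/1001) = 9748739/3750 s.
Target frame: (9748739/3750) × (60000/1001) = 155824.
At 60 labels/s: frame 155824 → 00:43:17:04.

00:43:17:04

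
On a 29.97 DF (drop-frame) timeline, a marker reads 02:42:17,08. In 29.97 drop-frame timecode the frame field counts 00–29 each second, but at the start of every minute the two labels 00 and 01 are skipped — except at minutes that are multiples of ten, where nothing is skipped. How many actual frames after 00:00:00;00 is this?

Complete 10-minute blocks: 16, each 17982 frames → 287712.
Remaining 2 whole minutes in the current block: 1800 + 1 × 1798 = 3598 frames.
Within the current minute: 17 × 30 + 8 − 2 = 516 (labels ;00/;01 skipped at this minute). Total = 287712 + 3598 + 516 = 291826.

291826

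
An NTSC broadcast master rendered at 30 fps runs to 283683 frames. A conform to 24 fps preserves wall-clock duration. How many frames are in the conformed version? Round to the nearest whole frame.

226946 frames

Frames at target rate = 283683 × (24) / (30) = 1134732/5 ≈ 226946.400.
Nearest whole frame: 226946.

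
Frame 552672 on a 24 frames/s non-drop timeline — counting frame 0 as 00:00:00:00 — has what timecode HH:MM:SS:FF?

552672 ÷ 24 = 23028 full seconds, remainder 0 frames.
23028 s = 6 h 23 min 48 s.
Timecode: 06:23:48:00.

06:23:48:00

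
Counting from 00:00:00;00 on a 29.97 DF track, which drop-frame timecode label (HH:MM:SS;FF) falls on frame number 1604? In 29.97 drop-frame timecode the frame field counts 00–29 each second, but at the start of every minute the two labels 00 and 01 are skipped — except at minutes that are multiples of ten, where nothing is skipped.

Ten DF minutes hold 17982 frames, so frame 1604 lies in block 0 (frames 0–17981) with 1604 frames into that block.
The block's first minute is 1800 frames and the rest 1798 each; 1604 frames reaches minute 0, so 0 × 18 + 0 × 2 = 0 labels have been skipped so far.
Adding those back, label number 1604 + 0 = 1604 at 30 labels/s is 53 s + 14 f = 0 h 0 min 53 s frame 14, i.e. 00:00:53;14.

00:00:53;14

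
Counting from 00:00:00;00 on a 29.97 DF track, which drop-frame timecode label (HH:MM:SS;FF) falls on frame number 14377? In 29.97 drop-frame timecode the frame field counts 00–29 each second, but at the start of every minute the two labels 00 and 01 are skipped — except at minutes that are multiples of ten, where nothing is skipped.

00:07:59;21

Ten DF minutes hold 17982 frames, so frame 14377 lies in block 0 (frames 0–17981) with 14377 frames into that block.
The block's first minute is 1800 frames and the rest 1798 each; 14377 frames reaches minute 7, so 0 × 18 + 7 × 2 = 14 labels have been skipped so far.
Adding those back, label number 14377 + 14 = 14391 at 30 labels/s is 479 s + 21 f = 0 h 7 min 59 s frame 21, i.e. 00:07:59;21.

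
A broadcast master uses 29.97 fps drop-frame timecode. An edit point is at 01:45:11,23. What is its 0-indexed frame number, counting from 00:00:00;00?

189163

As if non-drop at 30 labels/s: (1 × 3600 + 45 × 60 + 11) × 30 + 23 = 189353.
Minute boundaries passed: 105; those not divisible by 10: 105 − 10 = 95; dropped labels = 2 × 95 = 190.
Actual frame index = 189353 − 190 = 189163.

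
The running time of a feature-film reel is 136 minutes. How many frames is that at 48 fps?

391680 frames

136 min = 8160 s.
Frames = 8160 × 48 = 391680.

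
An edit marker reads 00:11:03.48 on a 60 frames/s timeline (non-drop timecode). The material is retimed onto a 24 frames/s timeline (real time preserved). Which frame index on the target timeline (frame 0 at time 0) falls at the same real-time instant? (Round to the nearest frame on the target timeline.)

Source frame index: (0×3600 + 11×60 + 3) × 60 + 48 = 39828.
Real time: 39828 / (60) = 3319/5 s.
Target frame: (3319/5) × (24) = 79656/5 ≈ 15931.200 → 15931.

frame 15931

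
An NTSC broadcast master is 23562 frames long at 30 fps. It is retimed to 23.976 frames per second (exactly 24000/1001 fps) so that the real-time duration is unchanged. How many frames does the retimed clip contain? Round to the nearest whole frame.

Frames at target rate = 23562 × (24000/1001) / (30) = 244800/13 ≈ 18830.769.
Nearest whole frame: 18831.

18831 frames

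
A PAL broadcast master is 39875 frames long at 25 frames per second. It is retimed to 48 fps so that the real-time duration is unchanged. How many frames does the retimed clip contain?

76560 frames

Target frames = source frames × (target rate / source rate) = 39875 × (48)/(25) = 39875 × 48/25 = 76560.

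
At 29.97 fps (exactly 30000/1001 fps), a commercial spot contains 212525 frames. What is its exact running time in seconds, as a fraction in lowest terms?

Running time = 212525 ÷ (30000/1001) = 212525 × 1001/30000 = 8509501/1200 s.

8509501/1200 seconds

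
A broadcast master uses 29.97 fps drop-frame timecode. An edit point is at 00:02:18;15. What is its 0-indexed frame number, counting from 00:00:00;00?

4151

Complete 10-minute blocks: 0, each 17982 frames → 0.
Remaining 2 whole minutes in the current block: 1800 + 1 × 1798 = 3598 frames.
Within the current minute: 18 × 30 + 15 − 2 = 553 (labels ;00/;01 skipped at this minute). Total = 0 + 3598 + 553 = 4151.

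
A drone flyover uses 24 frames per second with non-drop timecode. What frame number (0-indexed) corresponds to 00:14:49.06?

Total seconds to the label: (0 × 3600 + 14 × 60 + 49) = 889.
Frame index = 889 × 24 + 6 = 21342.

21342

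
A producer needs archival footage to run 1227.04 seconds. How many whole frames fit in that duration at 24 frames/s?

Frames = 1227.04 × 24 = 736224/25 ≈ 29448.9600.
Complete frames: 29448.

29448 frames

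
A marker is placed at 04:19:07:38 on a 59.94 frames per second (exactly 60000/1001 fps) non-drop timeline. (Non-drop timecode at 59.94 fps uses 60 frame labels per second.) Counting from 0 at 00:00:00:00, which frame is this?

frame 932858

Total seconds to the label: (4 × 3600 + 19 × 60 + 7) = 15547.
Frame index = 15547 × 60 + 38 = 932858.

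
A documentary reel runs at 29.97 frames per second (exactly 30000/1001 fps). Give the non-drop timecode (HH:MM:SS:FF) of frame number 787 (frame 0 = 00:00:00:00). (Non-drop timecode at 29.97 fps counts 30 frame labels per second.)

00:00:26:07

787 ÷ 30 = 26 full seconds, remainder 7 frames.
26 s = 0 h 0 min 26 s.
Timecode: 00:00:26:07.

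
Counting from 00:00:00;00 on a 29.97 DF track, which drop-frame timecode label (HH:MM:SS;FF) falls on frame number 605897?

05:36:56;23

Ten DF minutes hold 17982 frames, so frame 605897 lies in block 33 (frames 593406–611387) with 12491 frames into that block.
The block's first minute is 1800 frames and the rest 1798 each; 12491 frames reaches minute 6, so 33 × 18 + 6 × 2 = 606 labels have been skipped so far.
Adding those back, label number 605897 + 606 = 606503 at 30 labels/s is 20216 s + 23 f = 5 h 36 min 56 s frame 23, i.e. 05:36:56;23.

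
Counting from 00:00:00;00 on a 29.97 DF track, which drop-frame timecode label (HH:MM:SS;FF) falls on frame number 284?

00:00:09;14

Each 10-minute DF block holds 10 × 60 × 30 − 9 × 2 = 17982 frames. 284 ÷ 17982 → 0 full blocks, remainder 284.
Within the partial block the first minute is 1800 frames and each further minute 1798, so 0 further minute boundaries passed. Total skipped labels = 18 × 0 + 2 × 0 = 0.
Non-drop label index = 284 + 0 = 284; at 30 labels/s that is 00:00:09:14, i.e. DF 00:00:09;14.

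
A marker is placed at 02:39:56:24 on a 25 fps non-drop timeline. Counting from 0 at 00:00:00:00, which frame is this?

frame 239924

Total seconds to the label: (2 × 3600 + 39 × 60 + 56) = 9596.
Frame index = 9596 × 25 + 24 = 239924.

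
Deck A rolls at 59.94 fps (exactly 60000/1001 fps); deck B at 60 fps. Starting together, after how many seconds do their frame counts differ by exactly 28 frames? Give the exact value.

7007/15 seconds

The gap grows by |60 − 60000/1001| = 60/1001 frames per second.
Time for a 28-frame gap: 28 ÷ (60/1001) = 7007/15 s.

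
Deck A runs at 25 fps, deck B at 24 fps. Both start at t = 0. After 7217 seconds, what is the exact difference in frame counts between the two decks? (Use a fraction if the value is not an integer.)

A emits 25 × 7217 = 180425 frames; B emits 24 × 7217 = 173208.
Difference = 7217 frames; B is behind A.

7217 frames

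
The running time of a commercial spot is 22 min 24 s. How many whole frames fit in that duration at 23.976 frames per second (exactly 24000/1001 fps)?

22 min 24 s = 1344 s.
Frames = 1344 × 24000/1001 = 4608000/143 ≈ 32223.7762.
Complete frames: 32223.

32223 frames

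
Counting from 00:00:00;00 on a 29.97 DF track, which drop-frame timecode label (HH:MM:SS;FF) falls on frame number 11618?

Each 10-minute DF block holds 10 × 60 × 30 − 9 × 2 = 17982 frames. 11618 ÷ 17982 → 0 full blocks, remainder 11618.
Within the partial block the first minute is 1800 frames and each further minute 1798, so 6 further minute boundaries passed. Total skipped labels = 18 × 0 + 2 × 6 = 12.
Non-drop label index = 11618 + 12 = 11630; at 30 labels/s that is 00:06:27:20, i.e. DF 00:06:27;20.

00:06:27;20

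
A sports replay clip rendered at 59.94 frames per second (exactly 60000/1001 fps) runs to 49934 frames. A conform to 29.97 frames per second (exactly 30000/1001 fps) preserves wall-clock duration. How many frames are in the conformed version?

24967 frames

Frames at target rate = 49934 × (30000/1001) / (60000/1001) = 24967.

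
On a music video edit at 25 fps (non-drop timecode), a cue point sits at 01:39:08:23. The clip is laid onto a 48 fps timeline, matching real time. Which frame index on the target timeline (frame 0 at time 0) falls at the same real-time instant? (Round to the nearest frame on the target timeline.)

Source frame index: (1×3600 + 39×60 + 8) × 25 + 23 = 148723.
Real time: 148723 / (25) = 148723/25 s.
Target frame: (148723/25) × (48) = 7138704/25 ≈ 285548.160 → 285548.

frame 285548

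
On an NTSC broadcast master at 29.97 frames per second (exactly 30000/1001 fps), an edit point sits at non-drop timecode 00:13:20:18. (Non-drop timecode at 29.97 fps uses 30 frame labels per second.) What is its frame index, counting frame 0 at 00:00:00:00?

24018

Total seconds to the label: (0 × 3600 + 13 × 60 + 20) = 800.
Frame index = 800 × 30 + 18 = 24018.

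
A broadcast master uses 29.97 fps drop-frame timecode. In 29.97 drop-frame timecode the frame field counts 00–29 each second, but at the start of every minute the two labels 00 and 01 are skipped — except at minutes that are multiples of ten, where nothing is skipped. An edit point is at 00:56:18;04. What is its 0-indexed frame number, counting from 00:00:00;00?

101242

Complete 10-minute blocks: 5, each 17982 frames → 89910.
Remaining 6 whole minutes in the current block: 1800 + 5 × 1798 = 10790 frames.
Within the current minute: 18 × 30 + 4 − 2 = 542 (labels ;00/;01 skipped at this minute). Total = 89910 + 10790 + 542 = 101242.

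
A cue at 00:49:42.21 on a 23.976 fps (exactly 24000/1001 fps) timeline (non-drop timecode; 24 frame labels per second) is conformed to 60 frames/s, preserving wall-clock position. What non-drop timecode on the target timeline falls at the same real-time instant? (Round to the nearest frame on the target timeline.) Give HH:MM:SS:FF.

Source frame index: (0×3600 + 49×60 + 42) × 24 + 21 = 71589.
Real time: 71589 / (24000/1001) = 23886863/8000 s.
Target frame: (23886863/8000) × (60) = 71660589/400 ≈ 179151.473 → 179151.
At 60 labels/s: frame 179151 → 00:49:45:51.

00:49:45:51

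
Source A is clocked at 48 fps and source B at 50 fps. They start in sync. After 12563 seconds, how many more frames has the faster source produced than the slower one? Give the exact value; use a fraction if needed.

25126 frames

A emits 48 × 12563 = 603024 frames; B emits 50 × 12563 = 628150.
Difference = 25126 frames; B is ahead of A.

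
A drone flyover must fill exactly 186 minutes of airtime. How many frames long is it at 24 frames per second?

186 min = 11160 s.
Frames = 11160 × 24 = 267840.

267840 frames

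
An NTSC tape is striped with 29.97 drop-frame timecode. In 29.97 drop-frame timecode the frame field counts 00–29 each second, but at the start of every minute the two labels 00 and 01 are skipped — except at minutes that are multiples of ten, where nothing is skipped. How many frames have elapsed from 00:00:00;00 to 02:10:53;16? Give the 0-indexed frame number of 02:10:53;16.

235372

As if non-drop at 30 labels/s: (2 × 3600 + 10 × 60 + 53) × 30 + 16 = 235606.
Minute boundaries passed: 130; those not divisible by 10: 130 − 13 = 117; dropped labels = 2 × 117 = 234.
Actual frame index = 235606 − 234 = 235372.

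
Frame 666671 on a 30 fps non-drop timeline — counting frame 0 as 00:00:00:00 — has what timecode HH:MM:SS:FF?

666671 ÷ 30 = 22222 full seconds, remainder 11 frames.
22222 s = 6 h 10 min 22 s.
Timecode: 06:10:22:11.

06:10:22:11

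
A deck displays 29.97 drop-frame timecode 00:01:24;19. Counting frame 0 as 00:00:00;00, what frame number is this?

2537

Complete 10-minute blocks: 0, each 17982 frames → 0.
Remaining 1 whole minute in the current block: 1800 + 0 × 1798 = 1800 frames.
Within the current minute: 24 × 30 + 19 − 2 = 737 (labels ;00/;01 skipped at this minute). Total = 0 + 1800 + 737 = 2537.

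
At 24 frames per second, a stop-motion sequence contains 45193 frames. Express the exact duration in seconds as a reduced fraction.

Running time = 45193 ÷ (24) = 45193 × 1/24 = 45193/24 s.

45193/24 seconds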